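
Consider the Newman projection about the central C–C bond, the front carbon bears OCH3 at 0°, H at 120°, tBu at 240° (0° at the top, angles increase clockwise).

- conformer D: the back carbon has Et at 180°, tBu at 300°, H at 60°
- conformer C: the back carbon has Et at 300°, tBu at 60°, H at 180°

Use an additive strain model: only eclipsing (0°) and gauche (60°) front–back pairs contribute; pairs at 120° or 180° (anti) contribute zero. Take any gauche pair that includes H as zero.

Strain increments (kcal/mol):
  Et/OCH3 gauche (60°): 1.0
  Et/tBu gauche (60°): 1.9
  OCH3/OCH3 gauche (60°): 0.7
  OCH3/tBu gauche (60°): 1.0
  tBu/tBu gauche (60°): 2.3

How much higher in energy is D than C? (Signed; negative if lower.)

+1.3 kcal/mol

D is staggered. OCH3 at 0° is gauche with tBu at 300° (1.0); tBu at 240° is gauche with Et at 180° (1.9); tBu at 240° is gauche with tBu at 300° (2.3). Total 5.2 kcal/mol.
C is staggered. OCH3 at 0° is gauche with Et at 300° (1.0); OCH3 at 0° is gauche with tBu at 60° (1.0); tBu at 240° is gauche with Et at 300° (1.9). Total 3.9 kcal/mol.
E(D) − E(C) = 5.2 − 3.9 = +1.3 kcal/mol.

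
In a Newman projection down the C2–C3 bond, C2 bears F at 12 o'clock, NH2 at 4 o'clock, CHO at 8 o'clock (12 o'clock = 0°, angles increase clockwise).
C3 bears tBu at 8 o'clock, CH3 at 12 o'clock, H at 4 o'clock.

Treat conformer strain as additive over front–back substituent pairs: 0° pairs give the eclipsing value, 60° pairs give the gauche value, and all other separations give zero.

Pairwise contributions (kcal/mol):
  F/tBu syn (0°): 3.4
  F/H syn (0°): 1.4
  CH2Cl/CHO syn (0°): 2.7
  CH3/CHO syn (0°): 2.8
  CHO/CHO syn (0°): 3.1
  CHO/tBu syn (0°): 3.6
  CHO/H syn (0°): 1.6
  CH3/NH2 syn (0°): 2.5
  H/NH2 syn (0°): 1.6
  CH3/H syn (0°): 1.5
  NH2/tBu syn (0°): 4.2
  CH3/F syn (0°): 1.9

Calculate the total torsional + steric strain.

7.1 kcal/mol

This conformer is eclipsed. F at 0° is eclipsed with CH3 at 0° (1.9); NH2 at 120° is eclipsed with H at 120° (1.6); CHO at 240° is eclipsed with tBu at 240° (3.6). Total 7.1 kcal/mol.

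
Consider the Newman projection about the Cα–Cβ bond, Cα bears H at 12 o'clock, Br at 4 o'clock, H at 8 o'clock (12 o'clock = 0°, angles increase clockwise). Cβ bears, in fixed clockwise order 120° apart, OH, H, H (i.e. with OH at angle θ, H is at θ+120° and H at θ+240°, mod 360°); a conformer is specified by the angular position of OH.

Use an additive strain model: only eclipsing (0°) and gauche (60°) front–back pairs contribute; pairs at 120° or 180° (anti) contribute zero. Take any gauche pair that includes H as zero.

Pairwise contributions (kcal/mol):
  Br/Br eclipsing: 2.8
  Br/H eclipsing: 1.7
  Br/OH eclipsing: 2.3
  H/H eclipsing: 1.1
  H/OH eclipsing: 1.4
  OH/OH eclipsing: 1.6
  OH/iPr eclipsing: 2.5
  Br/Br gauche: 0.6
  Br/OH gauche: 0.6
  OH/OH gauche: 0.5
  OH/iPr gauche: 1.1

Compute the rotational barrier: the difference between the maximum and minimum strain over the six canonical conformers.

OH at 0° is eclipsed. H at 0° is eclipsed with OH at 0° (1.4); Br at 120° is eclipsed with H at 120° (1.7); H at 240° is eclipsed with H at 240° (1.1). Total 4.2 kcal/mol.
OH at 60° is staggered. Br at 120° is gauche with OH at 60° (0.6). Total 0.6 kcal/mol.
OH at 120° is eclipsed. H at 0° is eclipsed with H at 0° (1.1); Br at 120° is eclipsed with OH at 120° (2.3); H at 240° is eclipsed with H at 240° (1.1). Total 4.5 kcal/mol.
OH at 180° is staggered. Br at 120° is gauche with OH at 180° (0.6). Total 0.6 kcal/mol.
OH at 240° is eclipsed. H at 0° is eclipsed with H at 0° (1.1); Br at 120° is eclipsed with H at 120° (1.7); H at 240° is eclipsed with OH at 240° (1.4). Total 4.2 kcal/mol.
OH at 300° (staggered): no non-H gauche contacts → 0.0 kcal/mol.
Max at 120° (4.5 kcal/mol), min at 300° (0.0 kcal/mol); barrier = 4.5 kcal/mol.

4.5 kcal/mol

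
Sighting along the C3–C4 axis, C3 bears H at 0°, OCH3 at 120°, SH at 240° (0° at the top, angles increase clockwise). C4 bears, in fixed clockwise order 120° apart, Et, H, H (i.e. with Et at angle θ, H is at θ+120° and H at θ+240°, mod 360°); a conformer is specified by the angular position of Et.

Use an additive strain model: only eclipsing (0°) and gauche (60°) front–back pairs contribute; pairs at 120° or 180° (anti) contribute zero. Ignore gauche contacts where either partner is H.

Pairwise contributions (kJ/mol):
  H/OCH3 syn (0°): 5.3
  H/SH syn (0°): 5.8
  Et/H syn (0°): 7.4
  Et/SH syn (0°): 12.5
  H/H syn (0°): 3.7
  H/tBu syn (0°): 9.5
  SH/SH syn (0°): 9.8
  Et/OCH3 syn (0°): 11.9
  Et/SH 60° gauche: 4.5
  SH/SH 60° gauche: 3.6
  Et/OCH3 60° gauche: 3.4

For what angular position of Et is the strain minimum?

60°

Et at 0° (eclipsed): H(0°)/Et(0°) eclipsed 7.4; OCH3(120°)/H(120°) eclipsed 5.3; SH(240°)/H(240°) eclipsed 5.8 → 18.5 kJ/mol.
Et at 60° (staggered): OCH3(120°)/Et(60°) gauche 3.4 → 3.4 kJ/mol.
Et at 120° (eclipsed): H(0°)/H(0°) eclipsed 3.7; OCH3(120°)/Et(120°) eclipsed 11.9; SH(240°)/H(240°) eclipsed 5.8 → 21.4 kJ/mol.
Et at 180° (staggered): OCH3(120°)/Et(180°) gauche 3.4; SH(240°)/Et(180°) gauche 4.5 → 7.9 kJ/mol.
Et at 240° (eclipsed): H(0°)/H(0°) eclipsed 3.7; OCH3(120°)/H(120°) eclipsed 5.3; SH(240°)/Et(240°) eclipsed 12.5 → 21.5 kJ/mol.
Et at 300° (staggered): SH(240°)/Et(300°) gauche 4.5 → 4.5 kJ/mol.
The minimum (3.4 kJ/mol) occurs with Et at 60°.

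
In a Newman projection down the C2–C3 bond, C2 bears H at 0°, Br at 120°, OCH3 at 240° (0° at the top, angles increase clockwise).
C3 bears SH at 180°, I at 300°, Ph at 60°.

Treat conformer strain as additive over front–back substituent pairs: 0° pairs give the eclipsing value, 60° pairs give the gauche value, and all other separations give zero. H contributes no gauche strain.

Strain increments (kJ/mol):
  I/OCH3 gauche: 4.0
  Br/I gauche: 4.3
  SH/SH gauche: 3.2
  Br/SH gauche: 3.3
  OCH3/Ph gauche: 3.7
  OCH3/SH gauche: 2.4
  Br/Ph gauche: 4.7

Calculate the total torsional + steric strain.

14.4 kJ/mol

This conformer (staggered): Br–SH gauche, Br–Ph gauche, OCH3–SH gauche, OCH3–I gauche; 3.3 + 4.7 + 2.4 + 4.0 = 14.4 kJ/mol.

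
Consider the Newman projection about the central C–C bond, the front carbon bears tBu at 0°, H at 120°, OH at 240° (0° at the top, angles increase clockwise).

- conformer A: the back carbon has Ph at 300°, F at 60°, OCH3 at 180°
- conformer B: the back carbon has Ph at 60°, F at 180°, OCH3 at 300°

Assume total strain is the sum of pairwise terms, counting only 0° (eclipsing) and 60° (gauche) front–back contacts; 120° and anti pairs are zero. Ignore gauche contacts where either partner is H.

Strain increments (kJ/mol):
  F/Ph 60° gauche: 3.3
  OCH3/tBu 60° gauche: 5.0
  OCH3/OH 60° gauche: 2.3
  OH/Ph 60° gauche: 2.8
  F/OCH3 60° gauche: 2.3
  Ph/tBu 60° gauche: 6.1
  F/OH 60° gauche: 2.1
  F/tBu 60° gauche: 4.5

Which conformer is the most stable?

B

A (staggered): tBu–Ph gauche, tBu–F gauche, OH–Ph gauche, OH–OCH3 gauche; 6.1 + 4.5 + 2.8 + 2.3 = 15.7 kJ/mol.
B (staggered): tBu–Ph gauche, tBu–OCH3 gauche, OH–F gauche, OH–OCH3 gauche; 6.1 + 5.0 + 2.1 + 2.3 = 15.5 kJ/mol.
B has the lowest total (15.5 kJ/mol).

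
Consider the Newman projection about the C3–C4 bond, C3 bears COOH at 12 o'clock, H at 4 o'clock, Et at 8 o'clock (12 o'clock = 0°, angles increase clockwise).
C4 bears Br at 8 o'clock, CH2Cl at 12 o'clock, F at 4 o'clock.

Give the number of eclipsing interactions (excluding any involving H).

Non-H eclipsing pairs: COOH(0°)/CH2Cl(0°); Et(240°)/Br(240°) — 2 interactions.

2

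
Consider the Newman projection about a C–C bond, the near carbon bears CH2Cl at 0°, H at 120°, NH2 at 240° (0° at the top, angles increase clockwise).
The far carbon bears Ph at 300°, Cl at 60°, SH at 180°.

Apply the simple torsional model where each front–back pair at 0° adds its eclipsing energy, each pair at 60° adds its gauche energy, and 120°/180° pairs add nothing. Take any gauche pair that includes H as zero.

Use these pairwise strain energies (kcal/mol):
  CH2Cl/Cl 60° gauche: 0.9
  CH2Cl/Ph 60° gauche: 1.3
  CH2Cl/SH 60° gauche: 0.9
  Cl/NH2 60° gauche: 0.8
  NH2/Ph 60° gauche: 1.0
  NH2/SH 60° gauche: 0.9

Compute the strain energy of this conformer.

This conformer (staggered): CH2Cl–Ph gauche, CH2Cl–Cl gauche, NH2–Ph gauche, NH2–SH gauche; 1.3 + 0.9 + 1.0 + 0.9 = 4.1 kcal/mol.

4.1 kcal/mol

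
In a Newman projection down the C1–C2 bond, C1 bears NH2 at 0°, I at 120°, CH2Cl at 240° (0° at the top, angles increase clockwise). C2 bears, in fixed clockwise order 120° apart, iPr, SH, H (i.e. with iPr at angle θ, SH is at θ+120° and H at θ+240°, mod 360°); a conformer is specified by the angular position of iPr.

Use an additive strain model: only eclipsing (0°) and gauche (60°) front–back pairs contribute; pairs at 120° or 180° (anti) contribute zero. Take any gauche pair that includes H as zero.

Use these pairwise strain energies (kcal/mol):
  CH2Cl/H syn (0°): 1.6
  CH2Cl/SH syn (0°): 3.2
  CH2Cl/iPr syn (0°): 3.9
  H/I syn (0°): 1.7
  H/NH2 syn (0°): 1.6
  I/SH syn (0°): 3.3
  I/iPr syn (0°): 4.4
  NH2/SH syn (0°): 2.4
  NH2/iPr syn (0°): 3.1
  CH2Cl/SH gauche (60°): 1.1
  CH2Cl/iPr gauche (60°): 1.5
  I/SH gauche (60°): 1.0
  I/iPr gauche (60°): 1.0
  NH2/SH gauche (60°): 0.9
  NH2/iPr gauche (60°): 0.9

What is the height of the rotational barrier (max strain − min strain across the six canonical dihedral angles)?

5.2 kcal/mol

iPr at 0° (eclipsed): NH2(0°)/iPr(0°) eclipsed 3.1; I(120°)/SH(120°) eclipsed 3.3; CH2Cl(240°)/H(240°) eclipsed 1.6 → 8.0 kcal/mol.
iPr at 60° (staggered): NH2(0°)/iPr(60°) gauche 0.9; I(120°)/iPr(60°) gauche 1.0; I(120°)/SH(180°) gauche 1.0; CH2Cl(240°)/SH(180°) gauche 1.1 → 4.0 kcal/mol.
iPr at 120° (eclipsed): NH2(0°)/H(0°) eclipsed 1.6; I(120°)/iPr(120°) eclipsed 4.4; CH2Cl(240°)/SH(240°) eclipsed 3.2 → 9.2 kcal/mol.
iPr at 180° (staggered): NH2(0°)/SH(300°) gauche 0.9; I(120°)/iPr(180°) gauche 1.0; CH2Cl(240°)/iPr(180°) gauche 1.5; CH2Cl(240°)/SH(300°) gauche 1.1 → 4.5 kcal/mol.
iPr at 240° (eclipsed): NH2(0°)/SH(0°) eclipsed 2.4; I(120°)/H(120°) eclipsed 1.7; CH2Cl(240°)/iPr(240°) eclipsed 3.9 → 8.0 kcal/mol.
iPr at 300° (staggered): NH2(0°)/iPr(300°) gauche 0.9; NH2(0°)/SH(60°) gauche 0.9; I(120°)/SH(60°) gauche 1.0; CH2Cl(240°)/iPr(300°) gauche 1.5 → 4.3 kcal/mol.
Max at 120° (9.2 kcal/mol), min at 60° (4.0 kcal/mol); barrier = 5.2 kcal/mol.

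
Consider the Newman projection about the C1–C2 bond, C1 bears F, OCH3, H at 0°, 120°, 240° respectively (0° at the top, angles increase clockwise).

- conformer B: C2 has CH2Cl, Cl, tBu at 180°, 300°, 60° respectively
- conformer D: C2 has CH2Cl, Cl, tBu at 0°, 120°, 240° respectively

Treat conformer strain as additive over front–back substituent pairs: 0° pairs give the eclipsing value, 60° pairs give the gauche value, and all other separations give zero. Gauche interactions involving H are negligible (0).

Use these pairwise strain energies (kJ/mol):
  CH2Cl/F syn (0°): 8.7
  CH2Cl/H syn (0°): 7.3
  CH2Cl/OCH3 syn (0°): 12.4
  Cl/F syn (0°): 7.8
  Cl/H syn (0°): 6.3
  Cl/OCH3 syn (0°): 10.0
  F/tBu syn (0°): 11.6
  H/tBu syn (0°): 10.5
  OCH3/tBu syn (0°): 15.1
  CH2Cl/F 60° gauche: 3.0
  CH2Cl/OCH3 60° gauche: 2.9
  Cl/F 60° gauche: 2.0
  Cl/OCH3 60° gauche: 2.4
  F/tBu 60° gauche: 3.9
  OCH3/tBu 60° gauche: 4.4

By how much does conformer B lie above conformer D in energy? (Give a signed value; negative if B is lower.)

-16.0 kJ/mol

B is staggered. F at 0° is gauche with Cl at 300° (2.0); F at 0° is gauche with tBu at 60° (3.9); OCH3 at 120° is gauche with CH2Cl at 180° (2.9); OCH3 at 120° is gauche with tBu at 60° (4.4). Total 13.2 kJ/mol.
D is eclipsed. F at 0° is eclipsed with CH2Cl at 0° (8.7); OCH3 at 120° is eclipsed with Cl at 120° (10.0); H at 240° is eclipsed with tBu at 240° (10.5). Total 29.2 kJ/mol.
E(B) − E(D) = 13.2 − 29.2 = -16.0 kJ/mol.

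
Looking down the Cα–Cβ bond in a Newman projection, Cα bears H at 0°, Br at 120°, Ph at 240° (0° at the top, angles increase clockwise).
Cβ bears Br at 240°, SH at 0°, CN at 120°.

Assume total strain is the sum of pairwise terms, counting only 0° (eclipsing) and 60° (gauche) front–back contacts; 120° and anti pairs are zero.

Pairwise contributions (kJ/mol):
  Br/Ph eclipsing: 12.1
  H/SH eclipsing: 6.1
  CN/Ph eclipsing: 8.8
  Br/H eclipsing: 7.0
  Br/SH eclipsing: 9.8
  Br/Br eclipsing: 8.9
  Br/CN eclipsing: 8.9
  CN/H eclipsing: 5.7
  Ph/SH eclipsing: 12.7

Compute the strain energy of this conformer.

This conformer (eclipsed): H–SH eclipsed, Br–CN eclipsed, Ph–Br eclipsed; 6.1 + 8.9 + 12.1 = 27.1 kJ/mol.

27.1 kJ/mol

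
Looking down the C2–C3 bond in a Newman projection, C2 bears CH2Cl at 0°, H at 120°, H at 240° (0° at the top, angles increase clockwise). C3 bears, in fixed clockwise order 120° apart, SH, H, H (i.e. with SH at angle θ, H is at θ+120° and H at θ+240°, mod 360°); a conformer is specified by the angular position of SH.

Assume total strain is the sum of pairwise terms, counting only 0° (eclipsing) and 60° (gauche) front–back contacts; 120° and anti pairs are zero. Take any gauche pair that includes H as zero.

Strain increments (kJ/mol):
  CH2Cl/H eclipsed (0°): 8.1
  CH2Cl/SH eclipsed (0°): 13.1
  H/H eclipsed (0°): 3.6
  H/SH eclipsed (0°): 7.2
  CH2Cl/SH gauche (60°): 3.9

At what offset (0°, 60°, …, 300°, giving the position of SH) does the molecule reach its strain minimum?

180°

SH at 0° (eclipsed): CH2Cl(0°)/SH(0°) eclipsed 13.1; H(120°)/H(120°) eclipsed 3.6; H(240°)/H(240°) eclipsed 3.6 → 20.3 kJ/mol.
SH at 60° (staggered): CH2Cl(0°)/SH(60°) gauche 3.9 → 3.9 kJ/mol.
SH at 120° (eclipsed): CH2Cl(0°)/H(0°) eclipsed 8.1; H(120°)/SH(120°) eclipsed 7.2; H(240°)/H(240°) eclipsed 3.6 → 18.9 kJ/mol.
SH at 180° (staggered): no non-H gauche contacts → 0.0 kJ/mol.
SH at 240° (eclipsed): CH2Cl(0°)/H(0°) eclipsed 8.1; H(120°)/H(120°) eclipsed 3.6; H(240°)/SH(240°) eclipsed 7.2 → 18.9 kJ/mol.
SH at 300° (staggered): CH2Cl(0°)/SH(300°) gauche 3.9 → 3.9 kJ/mol.
The minimum (0.0 kJ/mol) occurs with SH at 180°.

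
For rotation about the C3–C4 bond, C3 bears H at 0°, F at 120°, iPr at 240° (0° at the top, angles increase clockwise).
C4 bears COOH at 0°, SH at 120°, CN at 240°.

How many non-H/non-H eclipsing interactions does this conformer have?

Non-H eclipsing pairs: F(120°)/SH(120°); iPr(240°)/CN(240°) — 2 interactions.

2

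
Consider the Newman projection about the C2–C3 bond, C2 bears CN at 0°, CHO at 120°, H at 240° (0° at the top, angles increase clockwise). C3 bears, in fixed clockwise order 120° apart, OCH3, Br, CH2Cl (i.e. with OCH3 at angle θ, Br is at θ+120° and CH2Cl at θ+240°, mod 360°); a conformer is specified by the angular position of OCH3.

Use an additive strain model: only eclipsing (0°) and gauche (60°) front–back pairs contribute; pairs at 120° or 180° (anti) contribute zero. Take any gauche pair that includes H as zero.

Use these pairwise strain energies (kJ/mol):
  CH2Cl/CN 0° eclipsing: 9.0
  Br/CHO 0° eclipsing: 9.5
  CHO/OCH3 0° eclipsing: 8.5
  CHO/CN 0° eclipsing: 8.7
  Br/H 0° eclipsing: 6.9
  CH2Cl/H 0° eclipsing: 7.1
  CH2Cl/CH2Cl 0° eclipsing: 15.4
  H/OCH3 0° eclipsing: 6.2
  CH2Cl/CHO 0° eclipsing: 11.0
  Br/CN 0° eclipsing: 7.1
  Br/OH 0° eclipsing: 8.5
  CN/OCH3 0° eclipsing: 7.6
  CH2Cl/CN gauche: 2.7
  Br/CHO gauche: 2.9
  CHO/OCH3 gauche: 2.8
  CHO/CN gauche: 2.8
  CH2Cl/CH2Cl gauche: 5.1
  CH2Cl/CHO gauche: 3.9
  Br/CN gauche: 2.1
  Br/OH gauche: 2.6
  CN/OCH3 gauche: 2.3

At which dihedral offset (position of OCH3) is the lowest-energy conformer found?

60°

OCH3 at 0° is eclipsed. CN at 0° is eclipsed with OCH3 at 0° (7.6); CHO at 120° is eclipsed with Br at 120° (9.5); H at 240° is eclipsed with CH2Cl at 240° (7.1). Total 24.2 kJ/mol.
OCH3 at 60° is staggered. CN at 0° is gauche with OCH3 at 60° (2.3); CN at 0° is gauche with CH2Cl at 300° (2.7); CHO at 120° is gauche with OCH3 at 60° (2.8); CHO at 120° is gauche with Br at 180° (2.9). Total 10.7 kJ/mol.
OCH3 at 120° is eclipsed. CN at 0° is eclipsed with CH2Cl at 0° (9.0); CHO at 120° is eclipsed with OCH3 at 120° (8.5); H at 240° is eclipsed with Br at 240° (6.9). Total 24.4 kJ/mol.
OCH3 at 180° is staggered. CN at 0° is gauche with Br at 300° (2.1); CN at 0° is gauche with CH2Cl at 60° (2.7); CHO at 120° is gauche with OCH3 at 180° (2.8); CHO at 120° is gauche with CH2Cl at 60° (3.9). Total 11.5 kJ/mol.
OCH3 at 240° is eclipsed. CN at 0° is eclipsed with Br at 0° (7.1); CHO at 120° is eclipsed with CH2Cl at 120° (11.0); H at 240° is eclipsed with OCH3 at 240° (6.2). Total 24.3 kJ/mol.
OCH3 at 300° is staggered. CN at 0° is gauche with OCH3 at 300° (2.3); CN at 0° is gauche with Br at 60° (2.1); CHO at 120° is gauche with Br at 60° (2.9); CHO at 120° is gauche with CH2Cl at 180° (3.9). Total 11.2 kJ/mol.
The minimum (10.7 kJ/mol) occurs with OCH3 at 60°.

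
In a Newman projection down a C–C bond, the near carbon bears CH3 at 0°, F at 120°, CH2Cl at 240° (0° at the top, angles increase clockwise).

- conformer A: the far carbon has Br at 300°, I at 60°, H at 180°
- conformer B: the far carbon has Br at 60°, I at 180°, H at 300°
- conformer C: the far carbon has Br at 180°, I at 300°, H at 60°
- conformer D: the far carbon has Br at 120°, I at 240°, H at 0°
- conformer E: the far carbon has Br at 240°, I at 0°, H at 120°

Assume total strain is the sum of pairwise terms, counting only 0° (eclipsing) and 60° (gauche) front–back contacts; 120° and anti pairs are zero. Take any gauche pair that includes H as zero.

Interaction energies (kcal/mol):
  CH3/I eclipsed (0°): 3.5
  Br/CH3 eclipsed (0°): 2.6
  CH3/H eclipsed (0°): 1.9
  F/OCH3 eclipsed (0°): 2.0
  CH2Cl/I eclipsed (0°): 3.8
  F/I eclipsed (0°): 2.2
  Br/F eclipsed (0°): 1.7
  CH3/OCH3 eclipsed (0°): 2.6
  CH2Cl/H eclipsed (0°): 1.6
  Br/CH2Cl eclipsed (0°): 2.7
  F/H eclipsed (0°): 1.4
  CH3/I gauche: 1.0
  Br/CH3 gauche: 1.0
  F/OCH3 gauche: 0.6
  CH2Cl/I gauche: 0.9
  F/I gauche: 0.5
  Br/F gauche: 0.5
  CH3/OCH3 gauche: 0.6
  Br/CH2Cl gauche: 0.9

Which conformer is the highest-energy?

E

A (staggered): CH3(0°)/Br(300°) gauche 1.0; CH3(0°)/I(60°) gauche 1.0; F(120°)/I(60°) gauche 0.5; CH2Cl(240°)/Br(300°) gauche 0.9 → 3.4 kcal/mol.
B (staggered): CH3(0°)/Br(60°) gauche 1.0; F(120°)/Br(60°) gauche 0.5; F(120°)/I(180°) gauche 0.5; CH2Cl(240°)/I(180°) gauche 0.9 → 2.9 kcal/mol.
C (staggered): CH3(0°)/I(300°) gauche 1.0; F(120°)/Br(180°) gauche 0.5; CH2Cl(240°)/Br(180°) gauche 0.9; CH2Cl(240°)/I(300°) gauche 0.9 → 3.3 kcal/mol.
D (eclipsed): CH3(0°)/H(0°) eclipsed 1.9; F(120°)/Br(120°) eclipsed 1.7; CH2Cl(240°)/I(240°) eclipsed 3.8 → 7.4 kcal/mol.
E (eclipsed): CH3(0°)/I(0°) eclipsed 3.5; F(120°)/H(120°) eclipsed 1.4; CH2Cl(240°)/Br(240°) eclipsed 2.7 → 7.6 kcal/mol.
E has the highest total (7.6 kcal/mol).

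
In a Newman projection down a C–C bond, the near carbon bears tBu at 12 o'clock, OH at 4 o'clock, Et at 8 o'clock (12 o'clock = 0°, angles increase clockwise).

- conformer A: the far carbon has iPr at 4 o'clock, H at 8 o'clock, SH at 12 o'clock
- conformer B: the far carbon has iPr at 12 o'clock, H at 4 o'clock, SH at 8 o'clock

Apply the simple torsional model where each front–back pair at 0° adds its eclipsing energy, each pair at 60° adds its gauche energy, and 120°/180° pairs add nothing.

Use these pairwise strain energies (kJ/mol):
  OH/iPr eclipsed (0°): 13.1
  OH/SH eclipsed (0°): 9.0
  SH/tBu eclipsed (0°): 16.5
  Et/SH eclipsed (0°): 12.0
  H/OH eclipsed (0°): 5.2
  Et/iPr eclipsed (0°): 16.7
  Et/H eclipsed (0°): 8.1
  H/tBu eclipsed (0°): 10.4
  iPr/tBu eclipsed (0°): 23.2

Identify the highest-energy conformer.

A is eclipsed. tBu at 0° is eclipsed with SH at 0° (16.5); OH at 120° is eclipsed with iPr at 120° (13.1); Et at 240° is eclipsed with H at 240° (8.1). Total 37.7 kJ/mol.
B is eclipsed. tBu at 0° is eclipsed with iPr at 0° (23.2); OH at 120° is eclipsed with H at 120° (5.2); Et at 240° is eclipsed with SH at 240° (12.0). Total 40.4 kJ/mol.
B has the highest total (40.4 kJ/mol).

B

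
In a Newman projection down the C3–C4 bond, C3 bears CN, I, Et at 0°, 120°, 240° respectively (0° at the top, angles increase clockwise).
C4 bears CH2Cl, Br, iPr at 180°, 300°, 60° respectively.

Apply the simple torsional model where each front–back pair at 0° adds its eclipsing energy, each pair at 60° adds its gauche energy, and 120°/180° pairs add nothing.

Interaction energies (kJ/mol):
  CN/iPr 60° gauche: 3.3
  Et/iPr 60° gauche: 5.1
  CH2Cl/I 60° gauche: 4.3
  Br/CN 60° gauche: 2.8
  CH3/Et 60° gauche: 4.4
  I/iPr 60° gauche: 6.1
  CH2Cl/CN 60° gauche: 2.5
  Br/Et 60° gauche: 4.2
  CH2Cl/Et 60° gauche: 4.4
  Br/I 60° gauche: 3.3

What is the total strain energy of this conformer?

25.1 kJ/mol

This conformer (staggered): CN(0°)/Br(300°) gauche 2.8; CN(0°)/iPr(60°) gauche 3.3; I(120°)/CH2Cl(180°) gauche 4.3; I(120°)/iPr(60°) gauche 6.1; Et(240°)/CH2Cl(180°) gauche 4.4; Et(240°)/Br(300°) gauche 4.2 → 25.1 kJ/mol.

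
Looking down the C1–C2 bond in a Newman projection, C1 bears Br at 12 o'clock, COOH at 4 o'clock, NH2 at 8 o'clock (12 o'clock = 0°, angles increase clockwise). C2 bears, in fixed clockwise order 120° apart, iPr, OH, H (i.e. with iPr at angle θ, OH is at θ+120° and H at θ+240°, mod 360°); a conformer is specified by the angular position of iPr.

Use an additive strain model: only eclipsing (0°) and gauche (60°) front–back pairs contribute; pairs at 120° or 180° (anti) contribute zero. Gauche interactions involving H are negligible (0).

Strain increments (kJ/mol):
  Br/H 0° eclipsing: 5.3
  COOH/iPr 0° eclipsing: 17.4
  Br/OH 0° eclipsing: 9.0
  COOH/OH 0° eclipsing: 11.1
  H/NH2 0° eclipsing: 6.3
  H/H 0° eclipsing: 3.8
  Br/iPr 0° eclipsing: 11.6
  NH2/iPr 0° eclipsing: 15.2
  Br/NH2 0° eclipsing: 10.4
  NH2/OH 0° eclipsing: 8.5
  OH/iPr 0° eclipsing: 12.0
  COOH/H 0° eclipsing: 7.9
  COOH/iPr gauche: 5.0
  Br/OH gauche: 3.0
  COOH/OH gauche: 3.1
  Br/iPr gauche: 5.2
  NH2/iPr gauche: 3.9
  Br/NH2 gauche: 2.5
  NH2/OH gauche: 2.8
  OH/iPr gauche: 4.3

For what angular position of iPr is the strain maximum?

iPr at 0° (eclipsed): Br(0°)/iPr(0°) eclipsed 11.6; COOH(120°)/OH(120°) eclipsed 11.1; NH2(240°)/H(240°) eclipsed 6.3 → 29.0 kJ/mol.
iPr at 60° (staggered): Br(0°)/iPr(60°) gauche 5.2; COOH(120°)/iPr(60°) gauche 5.0; COOH(120°)/OH(180°) gauche 3.1; NH2(240°)/OH(180°) gauche 2.8 → 16.1 kJ/mol.
iPr at 120° (eclipsed): Br(0°)/H(0°) eclipsed 5.3; COOH(120°)/iPr(120°) eclipsed 17.4; NH2(240°)/OH(240°) eclipsed 8.5 → 31.2 kJ/mol.
iPr at 180° (staggered): Br(0°)/OH(300°) gauche 3.0; COOH(120°)/iPr(180°) gauche 5.0; NH2(240°)/iPr(180°) gauche 3.9; NH2(240°)/OH(300°) gauche 2.8 → 14.7 kJ/mol.
iPr at 240° (eclipsed): Br(0°)/OH(0°) eclipsed 9.0; COOH(120°)/H(120°) eclipsed 7.9; NH2(240°)/iPr(240°) eclipsed 15.2 → 32.1 kJ/mol.
iPr at 300° (staggered): Br(0°)/iPr(300°) gauche 5.2; Br(0°)/OH(60°) gauche 3.0; COOH(120°)/OH(60°) gauche 3.1; NH2(240°)/iPr(300°) gauche 3.9 → 15.2 kJ/mol.
The maximum (32.1 kJ/mol) occurs with iPr at 240°.

240°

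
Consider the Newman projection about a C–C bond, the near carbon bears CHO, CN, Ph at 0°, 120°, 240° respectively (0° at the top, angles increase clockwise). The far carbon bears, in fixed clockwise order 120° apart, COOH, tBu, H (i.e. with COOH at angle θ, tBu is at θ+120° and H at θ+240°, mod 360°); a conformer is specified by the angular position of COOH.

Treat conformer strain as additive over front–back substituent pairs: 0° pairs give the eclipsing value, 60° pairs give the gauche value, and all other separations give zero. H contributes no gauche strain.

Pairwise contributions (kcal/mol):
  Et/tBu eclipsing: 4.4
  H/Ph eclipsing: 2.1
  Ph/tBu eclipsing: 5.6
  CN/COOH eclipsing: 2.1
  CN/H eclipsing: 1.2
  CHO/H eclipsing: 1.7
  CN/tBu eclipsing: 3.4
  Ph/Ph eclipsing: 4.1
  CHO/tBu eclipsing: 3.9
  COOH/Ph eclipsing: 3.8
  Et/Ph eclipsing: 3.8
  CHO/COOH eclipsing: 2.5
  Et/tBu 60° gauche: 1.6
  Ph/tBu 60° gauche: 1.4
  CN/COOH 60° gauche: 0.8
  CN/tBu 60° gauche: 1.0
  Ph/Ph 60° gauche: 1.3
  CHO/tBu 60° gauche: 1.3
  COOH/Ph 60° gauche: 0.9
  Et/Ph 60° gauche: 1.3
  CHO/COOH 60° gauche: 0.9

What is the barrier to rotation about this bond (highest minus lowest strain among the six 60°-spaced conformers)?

COOH at 0° is eclipsed. CHO at 0° is eclipsed with COOH at 0° (2.5); CN at 120° is eclipsed with tBu at 120° (3.4); Ph at 240° is eclipsed with H at 240° (2.1). Total 8.0 kcal/mol.
COOH at 60° is staggered. CHO at 0° is gauche with COOH at 60° (0.9); CN at 120° is gauche with COOH at 60° (0.8); CN at 120° is gauche with tBu at 180° (1.0); Ph at 240° is gauche with tBu at 180° (1.4). Total 4.1 kcal/mol.
COOH at 120° is eclipsed. CHO at 0° is eclipsed with H at 0° (1.7); CN at 120° is eclipsed with COOH at 120° (2.1); Ph at 240° is eclipsed with tBu at 240° (5.6). Total 9.4 kcal/mol.
COOH at 180° is staggered. CHO at 0° is gauche with tBu at 300° (1.3); CN at 120° is gauche with COOH at 180° (0.8); Ph at 240° is gauche with COOH at 180° (0.9); Ph at 240° is gauche with tBu at 300° (1.4). Total 4.4 kcal/mol.
COOH at 240° is eclipsed. CHO at 0° is eclipsed with tBu at 0° (3.9); CN at 120° is eclipsed with H at 120° (1.2); Ph at 240° is eclipsed with COOH at 240° (3.8). Total 8.9 kcal/mol.
COOH at 300° is staggered. CHO at 0° is gauche with COOH at 300° (0.9); CHO at 0° is gauche with tBu at 60° (1.3); CN at 120° is gauche with tBu at 60° (1.0); Ph at 240° is gauche with COOH at 300° (0.9). Total 4.1 kcal/mol.
Max at 120° (9.4 kcal/mol), min at 60° (4.1 kcal/mol); barrier = 5.3 kcal/mol.

5.3 kcal/mol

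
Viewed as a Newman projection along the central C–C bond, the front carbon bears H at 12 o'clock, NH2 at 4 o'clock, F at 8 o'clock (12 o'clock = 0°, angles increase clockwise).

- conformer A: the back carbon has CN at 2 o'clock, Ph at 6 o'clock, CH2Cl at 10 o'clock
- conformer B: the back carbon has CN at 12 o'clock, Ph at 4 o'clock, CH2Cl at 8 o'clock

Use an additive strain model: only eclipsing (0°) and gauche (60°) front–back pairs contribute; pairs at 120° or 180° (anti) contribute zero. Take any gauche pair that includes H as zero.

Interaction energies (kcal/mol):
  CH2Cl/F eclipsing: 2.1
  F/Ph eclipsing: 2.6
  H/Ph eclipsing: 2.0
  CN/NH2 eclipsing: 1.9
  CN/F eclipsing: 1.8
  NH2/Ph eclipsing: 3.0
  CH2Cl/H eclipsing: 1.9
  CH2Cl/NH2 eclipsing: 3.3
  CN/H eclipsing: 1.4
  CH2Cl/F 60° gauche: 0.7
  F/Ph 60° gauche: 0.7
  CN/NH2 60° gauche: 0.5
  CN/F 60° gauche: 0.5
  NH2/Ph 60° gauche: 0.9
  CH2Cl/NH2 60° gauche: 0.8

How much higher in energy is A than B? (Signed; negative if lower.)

A (staggered): NH2–CN gauche, NH2–Ph gauche, F–Ph gauche, F–CH2Cl gauche; 0.5 + 0.9 + 0.7 + 0.7 = 2.8 kcal/mol.
B (eclipsed): H–CN eclipsed, NH2–Ph eclipsed, F–CH2Cl eclipsed; 1.4 + 3.0 + 2.1 = 6.5 kcal/mol.
E(A) − E(B) = 2.8 − 6.5 = -3.7 kcal/mol.

-3.7 kcal/mol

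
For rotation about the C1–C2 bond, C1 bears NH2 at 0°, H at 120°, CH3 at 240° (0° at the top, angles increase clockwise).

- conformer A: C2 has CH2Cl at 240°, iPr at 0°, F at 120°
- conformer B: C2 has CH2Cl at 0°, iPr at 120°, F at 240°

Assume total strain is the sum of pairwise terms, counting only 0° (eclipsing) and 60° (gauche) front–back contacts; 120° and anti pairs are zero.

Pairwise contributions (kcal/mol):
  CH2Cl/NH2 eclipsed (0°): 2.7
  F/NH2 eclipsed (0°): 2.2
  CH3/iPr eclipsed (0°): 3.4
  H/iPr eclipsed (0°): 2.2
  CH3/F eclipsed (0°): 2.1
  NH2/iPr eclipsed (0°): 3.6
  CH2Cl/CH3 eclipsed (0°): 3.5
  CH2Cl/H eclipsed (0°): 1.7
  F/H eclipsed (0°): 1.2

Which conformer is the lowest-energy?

B

A is eclipsed. NH2 at 0° is eclipsed with iPr at 0° (3.6); H at 120° is eclipsed with F at 120° (1.2); CH3 at 240° is eclipsed with CH2Cl at 240° (3.5). Total 8.3 kcal/mol.
B is eclipsed. NH2 at 0° is eclipsed with CH2Cl at 0° (2.7); H at 120° is eclipsed with iPr at 120° (2.2); CH3 at 240° is eclipsed with F at 240° (2.1). Total 7.0 kcal/mol.
B has the lowest total (7.0 kcal/mol).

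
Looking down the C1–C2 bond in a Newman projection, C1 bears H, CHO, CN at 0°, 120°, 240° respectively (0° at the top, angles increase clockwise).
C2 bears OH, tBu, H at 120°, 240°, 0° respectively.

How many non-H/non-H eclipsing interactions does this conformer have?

Non-H eclipsing pairs: CHO(120°)/OH(120°); CN(240°)/tBu(240°) — 2 interactions.

2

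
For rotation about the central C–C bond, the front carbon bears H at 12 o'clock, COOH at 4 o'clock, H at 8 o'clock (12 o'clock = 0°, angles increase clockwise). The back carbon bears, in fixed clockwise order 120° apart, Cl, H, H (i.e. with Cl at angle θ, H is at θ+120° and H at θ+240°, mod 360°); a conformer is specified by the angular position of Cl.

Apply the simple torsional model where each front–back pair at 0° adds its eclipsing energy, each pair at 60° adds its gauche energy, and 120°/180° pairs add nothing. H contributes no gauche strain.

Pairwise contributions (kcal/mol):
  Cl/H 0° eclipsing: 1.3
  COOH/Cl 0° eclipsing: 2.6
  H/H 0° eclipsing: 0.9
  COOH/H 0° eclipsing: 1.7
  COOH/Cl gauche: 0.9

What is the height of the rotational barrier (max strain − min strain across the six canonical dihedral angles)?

Cl at 0° (eclipsed): H–Cl eclipsed, COOH–H eclipsed, H–H eclipsed; 1.3 + 1.7 + 0.9 = 3.9 kcal/mol.
Cl at 60° (staggered): COOH–Cl gauche; 0.9 = 0.9 kcal/mol.
Cl at 120° (eclipsed): H–H eclipsed, COOH–Cl eclipsed, H–H eclipsed; 0.9 + 2.6 + 0.9 = 4.4 kcal/mol.
Cl at 180° (staggered): COOH–Cl gauche; 0.9 = 0.9 kcal/mol.
Cl at 240° (eclipsed): H–H eclipsed, COOH–H eclipsed, H–Cl eclipsed; 0.9 + 1.7 + 1.3 = 3.9 kcal/mol.
Cl at 300° (staggered): no non-H gauche contacts → 0.0 kcal/mol.
Max at 120° (4.4 kcal/mol), min at 300° (0.0 kcal/mol); barrier = 4.4 kcal/mol.

4.4 kcal/mol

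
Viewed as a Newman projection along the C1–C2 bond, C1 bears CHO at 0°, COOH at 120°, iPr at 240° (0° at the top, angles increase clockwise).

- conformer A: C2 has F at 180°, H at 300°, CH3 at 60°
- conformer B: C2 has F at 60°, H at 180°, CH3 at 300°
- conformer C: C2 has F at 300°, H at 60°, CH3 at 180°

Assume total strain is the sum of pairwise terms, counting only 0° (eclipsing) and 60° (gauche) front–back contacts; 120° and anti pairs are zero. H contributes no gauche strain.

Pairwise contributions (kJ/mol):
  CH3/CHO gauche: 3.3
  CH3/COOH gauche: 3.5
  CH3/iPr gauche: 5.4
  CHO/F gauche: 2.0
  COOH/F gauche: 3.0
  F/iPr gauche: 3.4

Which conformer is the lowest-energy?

A

A is staggered. CHO at 0° is gauche with CH3 at 60° (3.3); COOH at 120° is gauche with F at 180° (3.0); COOH at 120° is gauche with CH3 at 60° (3.5); iPr at 240° is gauche with F at 180° (3.4). Total 13.2 kJ/mol.
B is staggered. CHO at 0° is gauche with F at 60° (2.0); CHO at 0° is gauche with CH3 at 300° (3.3); COOH at 120° is gauche with F at 60° (3.0); iPr at 240° is gauche with CH3 at 300° (5.4). Total 13.7 kJ/mol.
C is staggered. CHO at 0° is gauche with F at 300° (2.0); COOH at 120° is gauche with CH3 at 180° (3.5); iPr at 240° is gauche with F at 300° (3.4); iPr at 240° is gauche with CH3 at 180° (5.4). Total 14.3 kJ/mol.
A has the lowest total (13.2 kJ/mol).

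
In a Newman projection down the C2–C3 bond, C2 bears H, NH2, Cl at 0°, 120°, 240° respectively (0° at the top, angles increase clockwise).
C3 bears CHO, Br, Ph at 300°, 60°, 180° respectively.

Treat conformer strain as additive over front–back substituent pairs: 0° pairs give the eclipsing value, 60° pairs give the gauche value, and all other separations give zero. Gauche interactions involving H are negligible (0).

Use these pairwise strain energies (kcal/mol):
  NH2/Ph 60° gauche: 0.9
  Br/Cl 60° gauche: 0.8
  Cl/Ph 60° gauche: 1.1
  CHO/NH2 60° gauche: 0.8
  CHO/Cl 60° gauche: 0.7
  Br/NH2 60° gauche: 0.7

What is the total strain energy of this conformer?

This conformer (staggered): NH2–Br gauche, NH2–Ph gauche, Cl–CHO gauche, Cl–Ph gauche; 0.7 + 0.9 + 0.7 + 1.1 = 3.4 kcal/mol.

3.4 kcal/mol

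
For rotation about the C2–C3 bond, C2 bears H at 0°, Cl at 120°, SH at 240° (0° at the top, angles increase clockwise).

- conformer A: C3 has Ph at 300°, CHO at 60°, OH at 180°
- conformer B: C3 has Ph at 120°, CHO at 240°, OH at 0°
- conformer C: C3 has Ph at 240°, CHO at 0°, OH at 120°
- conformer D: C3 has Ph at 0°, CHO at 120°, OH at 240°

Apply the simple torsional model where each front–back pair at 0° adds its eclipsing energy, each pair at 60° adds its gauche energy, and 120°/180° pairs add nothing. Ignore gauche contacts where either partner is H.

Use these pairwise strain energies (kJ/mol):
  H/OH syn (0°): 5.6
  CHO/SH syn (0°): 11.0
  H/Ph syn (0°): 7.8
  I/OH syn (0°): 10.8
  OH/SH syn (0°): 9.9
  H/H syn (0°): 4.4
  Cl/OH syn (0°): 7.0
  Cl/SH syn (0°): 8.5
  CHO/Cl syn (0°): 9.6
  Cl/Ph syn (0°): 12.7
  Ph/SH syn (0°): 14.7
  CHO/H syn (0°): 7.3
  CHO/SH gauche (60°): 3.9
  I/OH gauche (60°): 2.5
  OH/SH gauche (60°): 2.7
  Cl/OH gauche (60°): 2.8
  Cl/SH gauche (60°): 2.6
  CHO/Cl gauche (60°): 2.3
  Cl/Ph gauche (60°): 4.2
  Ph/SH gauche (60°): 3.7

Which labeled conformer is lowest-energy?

A

A (staggered): Cl(120°)/CHO(60°) gauche 2.3; Cl(120°)/OH(180°) gauche 2.8; SH(240°)/Ph(300°) gauche 3.7; SH(240°)/OH(180°) gauche 2.7 → 11.5 kJ/mol.
B (eclipsed): H(0°)/OH(0°) eclipsed 5.6; Cl(120°)/Ph(120°) eclipsed 12.7; SH(240°)/CHO(240°) eclipsed 11.0 → 29.3 kJ/mol.
C (eclipsed): H(0°)/CHO(0°) eclipsed 7.3; Cl(120°)/OH(120°) eclipsed 7.0; SH(240°)/Ph(240°) eclipsed 14.7 → 29.0 kJ/mol.
D (eclipsed): H(0°)/Ph(0°) eclipsed 7.8; Cl(120°)/CHO(120°) eclipsed 9.6; SH(240°)/OH(240°) eclipsed 9.9 → 27.3 kJ/mol.
A has the lowest total (11.5 kJ/mol).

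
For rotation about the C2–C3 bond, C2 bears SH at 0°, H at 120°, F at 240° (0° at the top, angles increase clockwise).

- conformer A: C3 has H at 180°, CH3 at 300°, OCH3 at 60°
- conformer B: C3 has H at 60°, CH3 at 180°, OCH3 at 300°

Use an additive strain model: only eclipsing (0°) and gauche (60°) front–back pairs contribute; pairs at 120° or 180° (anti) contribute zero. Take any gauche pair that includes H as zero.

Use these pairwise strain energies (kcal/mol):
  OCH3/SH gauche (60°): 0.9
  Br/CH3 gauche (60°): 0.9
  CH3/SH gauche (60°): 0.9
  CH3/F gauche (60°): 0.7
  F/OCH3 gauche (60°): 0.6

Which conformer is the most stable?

A (staggered): SH–CH3 gauche, SH–OCH3 gauche, F–CH3 gauche; 0.9 + 0.9 + 0.7 = 2.5 kcal/mol.
B (staggered): SH–OCH3 gauche, F–CH3 gauche, F–OCH3 gauche; 0.9 + 0.7 + 0.6 = 2.2 kcal/mol.
B has the lowest total (2.2 kcal/mol).

B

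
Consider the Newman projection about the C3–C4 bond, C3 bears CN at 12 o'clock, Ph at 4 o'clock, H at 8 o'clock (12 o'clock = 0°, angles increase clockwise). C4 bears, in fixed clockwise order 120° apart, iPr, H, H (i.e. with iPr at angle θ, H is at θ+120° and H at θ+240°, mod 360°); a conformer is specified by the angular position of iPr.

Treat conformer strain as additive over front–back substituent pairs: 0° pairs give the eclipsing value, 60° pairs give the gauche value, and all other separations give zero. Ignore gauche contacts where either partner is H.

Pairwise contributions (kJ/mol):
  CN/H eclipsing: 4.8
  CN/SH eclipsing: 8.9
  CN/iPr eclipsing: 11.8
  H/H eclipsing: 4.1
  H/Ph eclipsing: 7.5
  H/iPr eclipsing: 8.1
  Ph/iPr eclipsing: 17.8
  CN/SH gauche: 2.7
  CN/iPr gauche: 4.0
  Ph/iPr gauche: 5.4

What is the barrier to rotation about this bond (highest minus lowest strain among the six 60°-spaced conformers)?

iPr at 0° (eclipsed): CN(0°)/iPr(0°) eclipsed 11.8; Ph(120°)/H(120°) eclipsed 7.5; H(240°)/H(240°) eclipsed 4.1 → 23.4 kJ/mol.
iPr at 60° (staggered): CN(0°)/iPr(60°) gauche 4.0; Ph(120°)/iPr(60°) gauche 5.4 → 9.4 kJ/mol.
iPr at 120° (eclipsed): CN(0°)/H(0°) eclipsed 4.8; Ph(120°)/iPr(120°) eclipsed 17.8; H(240°)/H(240°) eclipsed 4.1 → 26.7 kJ/mol.
iPr at 180° (staggered): Ph(120°)/iPr(180°) gauche 5.4 → 5.4 kJ/mol.
iPr at 240° (eclipsed): CN(0°)/H(0°) eclipsed 4.8; Ph(120°)/H(120°) eclipsed 7.5; H(240°)/iPr(240°) eclipsed 8.1 → 20.4 kJ/mol.
iPr at 300° (staggered): CN(0°)/iPr(300°) gauche 4.0 → 4.0 kJ/mol.
Max at 120° (26.7 kJ/mol), min at 300° (4.0 kJ/mol); barrier = 22.7 kJ/mol.

22.7 kJ/mol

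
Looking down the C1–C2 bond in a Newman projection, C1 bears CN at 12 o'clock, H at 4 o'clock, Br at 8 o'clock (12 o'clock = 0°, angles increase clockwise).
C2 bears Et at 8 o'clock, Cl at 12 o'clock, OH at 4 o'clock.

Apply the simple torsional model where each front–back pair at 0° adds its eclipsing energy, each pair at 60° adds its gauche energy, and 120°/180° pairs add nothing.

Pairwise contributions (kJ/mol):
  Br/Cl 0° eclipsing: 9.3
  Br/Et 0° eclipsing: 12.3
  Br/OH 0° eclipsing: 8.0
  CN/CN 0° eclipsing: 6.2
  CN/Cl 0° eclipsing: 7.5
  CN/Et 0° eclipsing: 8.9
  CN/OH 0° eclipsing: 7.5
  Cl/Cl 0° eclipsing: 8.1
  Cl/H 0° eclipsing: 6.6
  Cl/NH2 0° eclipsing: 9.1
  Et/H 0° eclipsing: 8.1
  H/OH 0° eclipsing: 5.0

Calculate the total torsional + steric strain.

This conformer (eclipsed): CN(0°)/Cl(0°) eclipsed 7.5; H(120°)/OH(120°) eclipsed 5.0; Br(240°)/Et(240°) eclipsed 12.3 → 24.8 kJ/mol.

24.8 kJ/mol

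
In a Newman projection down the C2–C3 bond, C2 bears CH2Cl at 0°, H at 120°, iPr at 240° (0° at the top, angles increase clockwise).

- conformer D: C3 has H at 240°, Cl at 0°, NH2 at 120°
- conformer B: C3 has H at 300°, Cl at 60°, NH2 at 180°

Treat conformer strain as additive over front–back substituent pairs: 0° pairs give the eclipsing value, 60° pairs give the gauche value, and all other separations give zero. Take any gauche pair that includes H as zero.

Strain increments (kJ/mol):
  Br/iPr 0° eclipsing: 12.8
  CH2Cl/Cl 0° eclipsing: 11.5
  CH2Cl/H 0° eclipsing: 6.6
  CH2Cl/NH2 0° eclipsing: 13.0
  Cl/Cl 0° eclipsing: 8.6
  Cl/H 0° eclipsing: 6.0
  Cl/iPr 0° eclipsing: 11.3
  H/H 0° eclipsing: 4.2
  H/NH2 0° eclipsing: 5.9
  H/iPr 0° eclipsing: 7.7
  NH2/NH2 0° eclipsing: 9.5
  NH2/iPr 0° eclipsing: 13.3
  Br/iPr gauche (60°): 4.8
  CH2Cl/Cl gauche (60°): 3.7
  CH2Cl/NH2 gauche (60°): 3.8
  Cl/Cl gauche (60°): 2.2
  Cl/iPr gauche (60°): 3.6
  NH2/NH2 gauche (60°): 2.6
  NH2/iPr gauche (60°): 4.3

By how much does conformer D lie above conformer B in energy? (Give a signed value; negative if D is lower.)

+17.1 kJ/mol

D (eclipsed): CH2Cl–Cl eclipsed, H–NH2 eclipsed, iPr–H eclipsed; 11.5 + 5.9 + 7.7 = 25.1 kJ/mol.
B (staggered): CH2Cl–Cl gauche, iPr–NH2 gauche; 3.7 + 4.3 = 8.0 kJ/mol.
E(D) − E(B) = 25.1 − 8.0 = +17.1 kJ/mol.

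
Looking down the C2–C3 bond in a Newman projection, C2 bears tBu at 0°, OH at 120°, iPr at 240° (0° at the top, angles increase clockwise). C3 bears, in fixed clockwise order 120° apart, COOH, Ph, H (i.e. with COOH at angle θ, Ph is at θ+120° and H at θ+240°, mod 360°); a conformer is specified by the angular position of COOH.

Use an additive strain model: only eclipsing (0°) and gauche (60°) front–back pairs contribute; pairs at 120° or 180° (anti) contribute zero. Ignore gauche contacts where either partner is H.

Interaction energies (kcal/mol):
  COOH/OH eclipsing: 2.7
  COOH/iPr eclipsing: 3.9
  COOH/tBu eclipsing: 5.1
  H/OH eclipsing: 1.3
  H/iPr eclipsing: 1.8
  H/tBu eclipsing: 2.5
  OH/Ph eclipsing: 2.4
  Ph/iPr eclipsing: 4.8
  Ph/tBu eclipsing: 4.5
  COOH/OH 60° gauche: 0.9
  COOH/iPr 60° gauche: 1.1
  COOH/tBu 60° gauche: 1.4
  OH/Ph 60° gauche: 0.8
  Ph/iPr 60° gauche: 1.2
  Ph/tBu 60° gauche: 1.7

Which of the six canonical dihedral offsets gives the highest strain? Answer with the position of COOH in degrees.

COOH at 0° (eclipsed): tBu(0°)/COOH(0°) eclipsed 5.1; OH(120°)/Ph(120°) eclipsed 2.4; iPr(240°)/H(240°) eclipsed 1.8 → 9.3 kcal/mol.
COOH at 60° (staggered): tBu(0°)/COOH(60°) gauche 1.4; OH(120°)/COOH(60°) gauche 0.9; OH(120°)/Ph(180°) gauche 0.8; iPr(240°)/Ph(180°) gauche 1.2 → 4.3 kcal/mol.
COOH at 120° (eclipsed): tBu(0°)/H(0°) eclipsed 2.5; OH(120°)/COOH(120°) eclipsed 2.7; iPr(240°)/Ph(240°) eclipsed 4.8 → 10.0 kcal/mol.
COOH at 180° (staggered): tBu(0°)/Ph(300°) gauche 1.7; OH(120°)/COOH(180°) gauche 0.9; iPr(240°)/COOH(180°) gauche 1.1; iPr(240°)/Ph(300°) gauche 1.2 → 4.9 kcal/mol.
COOH at 240° (eclipsed): tBu(0°)/Ph(0°) eclipsed 4.5; OH(120°)/H(120°) eclipsed 1.3; iPr(240°)/COOH(240°) eclipsed 3.9 → 9.7 kcal/mol.
COOH at 300° (staggered): tBu(0°)/COOH(300°) gauche 1.4; tBu(0°)/Ph(60°) gauche 1.7; OH(120°)/Ph(60°) gauche 0.8; iPr(240°)/COOH(300°) gauche 1.1 → 5.0 kcal/mol.
The maximum (10.0 kcal/mol) occurs with COOH at 120°.

120°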